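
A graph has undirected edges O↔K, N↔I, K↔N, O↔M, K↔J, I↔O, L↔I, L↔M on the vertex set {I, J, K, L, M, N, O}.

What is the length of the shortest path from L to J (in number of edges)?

Distance 0: L.
Distance 1: I, M.
Distance 2: N, O.
Distance 3: K.
Distance 4: J — contains J.

4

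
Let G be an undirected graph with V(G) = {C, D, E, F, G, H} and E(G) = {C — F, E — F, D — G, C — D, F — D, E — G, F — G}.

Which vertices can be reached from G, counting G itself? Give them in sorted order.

C, D, E, F, G

Start at G.
Its neighbours: D, E, F.
Then their neighbours: C.
Nothing further is reachable.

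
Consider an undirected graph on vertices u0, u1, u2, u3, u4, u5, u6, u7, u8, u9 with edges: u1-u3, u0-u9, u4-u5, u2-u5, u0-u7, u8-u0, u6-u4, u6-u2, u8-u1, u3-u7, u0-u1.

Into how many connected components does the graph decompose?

From u0: component {u0, u1, u3, u7, u8, u9}.
From u2: component {u2, u4, u5, u6}.
That's 2 components.

2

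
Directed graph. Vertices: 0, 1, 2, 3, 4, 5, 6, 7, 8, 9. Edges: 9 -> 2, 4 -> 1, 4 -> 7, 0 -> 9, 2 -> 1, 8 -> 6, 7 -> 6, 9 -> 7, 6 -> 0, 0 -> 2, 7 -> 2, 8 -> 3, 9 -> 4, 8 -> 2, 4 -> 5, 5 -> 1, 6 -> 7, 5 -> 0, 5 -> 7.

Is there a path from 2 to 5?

Explore from 2.
Distance 1: reach 1.
The search from 2 is exhausted; no directed path reaches 5.

No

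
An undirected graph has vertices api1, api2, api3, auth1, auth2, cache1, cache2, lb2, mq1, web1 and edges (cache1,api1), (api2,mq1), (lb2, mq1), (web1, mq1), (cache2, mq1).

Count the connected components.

5

From api1: component {api1, cache1}.
From api2: component {api2, cache2, lb2, mq1, web1}.
From api3: component {api3}.
From auth1: component {auth1}.
From auth2: component {auth2}.
That's 5 components.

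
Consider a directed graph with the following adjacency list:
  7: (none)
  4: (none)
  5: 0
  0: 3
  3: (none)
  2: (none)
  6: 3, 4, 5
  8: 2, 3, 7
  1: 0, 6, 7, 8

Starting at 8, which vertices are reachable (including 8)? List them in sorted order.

2, 3, 7, 8

Start at 8.
Its neighbours: 2, 3, 7.
Nothing further is reachable.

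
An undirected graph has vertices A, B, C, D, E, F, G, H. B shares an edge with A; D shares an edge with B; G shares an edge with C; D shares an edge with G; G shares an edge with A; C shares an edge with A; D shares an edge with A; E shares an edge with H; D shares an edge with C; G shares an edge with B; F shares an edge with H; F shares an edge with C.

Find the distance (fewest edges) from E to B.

5

Distance 0: E.
Distance 1: H.
Distance 2: F.
Distance 3: C.
Distance 4: A, D, G.
Distance 5: B — contains B.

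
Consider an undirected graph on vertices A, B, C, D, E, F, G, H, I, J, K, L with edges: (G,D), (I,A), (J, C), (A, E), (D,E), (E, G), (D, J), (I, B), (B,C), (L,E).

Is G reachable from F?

F has no edges, so nothing is reachable from it.

No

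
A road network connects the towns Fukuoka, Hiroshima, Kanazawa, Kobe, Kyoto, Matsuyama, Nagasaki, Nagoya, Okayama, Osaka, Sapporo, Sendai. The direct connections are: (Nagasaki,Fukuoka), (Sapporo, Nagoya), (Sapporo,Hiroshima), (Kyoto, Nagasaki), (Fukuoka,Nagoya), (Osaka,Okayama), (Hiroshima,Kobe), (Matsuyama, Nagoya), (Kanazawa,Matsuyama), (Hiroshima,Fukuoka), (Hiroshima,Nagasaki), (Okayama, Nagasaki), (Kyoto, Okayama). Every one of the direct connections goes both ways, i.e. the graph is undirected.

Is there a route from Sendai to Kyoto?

Sendai has no edges, so nothing is reachable from it.

No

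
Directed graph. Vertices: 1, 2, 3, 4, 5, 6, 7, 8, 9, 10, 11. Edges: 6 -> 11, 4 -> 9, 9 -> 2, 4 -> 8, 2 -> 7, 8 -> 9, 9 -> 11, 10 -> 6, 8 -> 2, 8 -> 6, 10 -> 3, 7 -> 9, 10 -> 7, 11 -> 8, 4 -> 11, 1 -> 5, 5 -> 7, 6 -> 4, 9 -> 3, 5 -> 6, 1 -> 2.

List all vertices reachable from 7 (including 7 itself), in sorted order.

2, 3, 4, 6, 7, 8, 9, 11

Start at 7.
Its neighbours: 9.
Then their neighbours: 2, 3, 11.
Then next layer: 8.
Then next layer: 6.
Then next layer: 4.
Nothing further is reachable.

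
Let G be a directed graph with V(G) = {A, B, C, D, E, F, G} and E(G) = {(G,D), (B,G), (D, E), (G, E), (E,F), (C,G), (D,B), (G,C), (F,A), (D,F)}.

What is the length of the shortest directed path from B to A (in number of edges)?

Distance 0: B.
Distance 1: G.
Distance 2: C, D, E.
Distance 3: F.
Distance 4: A — contains A.

4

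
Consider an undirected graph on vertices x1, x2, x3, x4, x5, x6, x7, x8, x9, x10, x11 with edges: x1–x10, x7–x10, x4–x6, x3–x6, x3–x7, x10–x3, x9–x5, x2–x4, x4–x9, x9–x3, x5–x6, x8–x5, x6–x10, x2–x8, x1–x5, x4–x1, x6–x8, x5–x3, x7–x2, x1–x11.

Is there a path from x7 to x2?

Yes

Explore from x7.
Distance 1: reach x2, x3, x10.
Found x2.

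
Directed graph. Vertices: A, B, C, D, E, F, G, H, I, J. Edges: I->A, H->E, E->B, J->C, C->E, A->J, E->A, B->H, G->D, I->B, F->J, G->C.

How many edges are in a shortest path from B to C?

5

Distance 0: B.
Distance 1: H.
Distance 2: E.
Distance 3: A.
Distance 4: J.
Distance 5: C — contains C.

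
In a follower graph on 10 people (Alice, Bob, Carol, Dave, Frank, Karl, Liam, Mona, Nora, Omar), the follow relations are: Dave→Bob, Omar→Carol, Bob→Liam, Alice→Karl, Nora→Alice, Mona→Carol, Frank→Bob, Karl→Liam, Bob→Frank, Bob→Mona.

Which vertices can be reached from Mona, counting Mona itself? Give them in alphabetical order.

Carol, Mona

Start at Mona.
Its neighbours: Carol.
Nothing further is reachable.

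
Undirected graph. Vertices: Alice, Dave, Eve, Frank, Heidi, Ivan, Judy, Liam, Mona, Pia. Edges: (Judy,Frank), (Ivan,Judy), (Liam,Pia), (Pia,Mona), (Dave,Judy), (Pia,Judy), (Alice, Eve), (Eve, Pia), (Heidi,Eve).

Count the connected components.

1

From Alice: component {Alice, Dave, Eve, Frank, Heidi, Ivan, Judy, Liam, Mona, Pia}.
That's 1 component.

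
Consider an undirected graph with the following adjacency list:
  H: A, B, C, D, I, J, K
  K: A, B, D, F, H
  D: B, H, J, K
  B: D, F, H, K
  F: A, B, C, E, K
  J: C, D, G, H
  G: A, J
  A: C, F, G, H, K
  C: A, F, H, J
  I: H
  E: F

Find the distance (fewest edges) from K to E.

Distance 0: K.
Distance 1: A, B, D, F, H.
Distance 2: C, E, G, I, J — contains E.

2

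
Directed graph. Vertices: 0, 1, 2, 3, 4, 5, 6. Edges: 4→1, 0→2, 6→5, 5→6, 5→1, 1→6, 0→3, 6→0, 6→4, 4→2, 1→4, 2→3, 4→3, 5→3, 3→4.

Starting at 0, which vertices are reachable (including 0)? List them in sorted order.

Start at 0.
Its neighbours: 2, 3.
Then their neighbours: 4.
Then next layer: 1.
Then next layer: 6.
Then next layer: 5.
Every vertex is now reached.

0, 1, 2, 3, 4, 5, 6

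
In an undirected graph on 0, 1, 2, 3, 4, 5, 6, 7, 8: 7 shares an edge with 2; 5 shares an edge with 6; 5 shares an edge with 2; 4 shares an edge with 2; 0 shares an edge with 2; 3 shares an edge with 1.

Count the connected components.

From 0: component {0, 2, 4, 5, 6, 7}.
From 1: component {1, 3}.
From 8: component {8}.
That's 3 components.

3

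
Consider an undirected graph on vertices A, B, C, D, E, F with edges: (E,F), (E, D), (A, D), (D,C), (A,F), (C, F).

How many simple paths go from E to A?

E–D–A
E–D–C–F–A
E–F–A
E–F–C–D–A

4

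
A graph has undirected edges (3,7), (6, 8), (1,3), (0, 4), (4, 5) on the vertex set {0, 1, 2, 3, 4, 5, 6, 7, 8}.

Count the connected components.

4

From 0: component {0, 4, 5}.
From 1: component {1, 3, 7}.
From 2: component {2}.
From 6: component {6, 8}.
That's 4 components.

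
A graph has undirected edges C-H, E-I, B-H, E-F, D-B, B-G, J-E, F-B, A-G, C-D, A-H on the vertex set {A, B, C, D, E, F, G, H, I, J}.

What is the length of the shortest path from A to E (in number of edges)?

Distance 0: A.
Distance 1: G, H.
Distance 2: B, C.
Distance 3: D, F.
Distance 4: E — contains E.

4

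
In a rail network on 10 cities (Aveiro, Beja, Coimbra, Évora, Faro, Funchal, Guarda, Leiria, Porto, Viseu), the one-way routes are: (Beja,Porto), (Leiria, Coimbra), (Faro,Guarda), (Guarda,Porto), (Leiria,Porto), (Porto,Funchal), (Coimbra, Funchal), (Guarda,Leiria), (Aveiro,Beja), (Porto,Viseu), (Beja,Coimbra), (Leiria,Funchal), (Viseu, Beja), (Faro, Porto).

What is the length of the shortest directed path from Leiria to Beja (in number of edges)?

Distance 0: Leiria.
Distance 1: Coimbra, Funchal, Porto.
Distance 2: Viseu.
Distance 3: Beja — contains Beja.

3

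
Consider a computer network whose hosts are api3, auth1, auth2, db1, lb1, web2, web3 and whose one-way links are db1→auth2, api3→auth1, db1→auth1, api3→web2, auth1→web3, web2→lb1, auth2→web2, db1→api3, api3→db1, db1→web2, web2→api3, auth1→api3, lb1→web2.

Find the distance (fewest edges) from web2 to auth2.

3

Distance 0: web2.
Distance 1: api3, lb1.
Distance 2: auth1, db1.
Distance 3: auth2, web3 — contains auth2.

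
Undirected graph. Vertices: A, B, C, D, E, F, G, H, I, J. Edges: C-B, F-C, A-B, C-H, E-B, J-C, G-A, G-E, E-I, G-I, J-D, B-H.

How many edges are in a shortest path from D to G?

5

Distance 0: D.
Distance 1: J.
Distance 2: C.
Distance 3: B, F, H.
Distance 4: A, E.
Distance 5: G, I — contains G.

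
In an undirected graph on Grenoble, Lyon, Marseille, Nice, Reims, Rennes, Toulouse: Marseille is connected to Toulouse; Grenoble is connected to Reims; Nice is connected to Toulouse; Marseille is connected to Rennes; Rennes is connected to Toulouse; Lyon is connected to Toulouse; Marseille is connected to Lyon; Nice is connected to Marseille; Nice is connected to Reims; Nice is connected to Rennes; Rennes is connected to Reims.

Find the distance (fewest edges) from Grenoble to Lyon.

Distance 0: Grenoble.
Distance 1: Reims.
Distance 2: Nice, Rennes.
Distance 3: Marseille, Toulouse.
Distance 4: Lyon — contains Lyon.

4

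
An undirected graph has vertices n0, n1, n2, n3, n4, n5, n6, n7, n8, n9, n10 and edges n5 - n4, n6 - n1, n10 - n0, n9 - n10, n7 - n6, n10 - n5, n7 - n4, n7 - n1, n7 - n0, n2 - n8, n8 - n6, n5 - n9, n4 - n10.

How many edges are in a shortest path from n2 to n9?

6

Distance 0: n2.
Distance 1: n8.
Distance 2: n6.
Distance 3: n1, n7.
Distance 4: n0, n4.
Distance 5: n5, n10.
Distance 6: n9 — contains n9.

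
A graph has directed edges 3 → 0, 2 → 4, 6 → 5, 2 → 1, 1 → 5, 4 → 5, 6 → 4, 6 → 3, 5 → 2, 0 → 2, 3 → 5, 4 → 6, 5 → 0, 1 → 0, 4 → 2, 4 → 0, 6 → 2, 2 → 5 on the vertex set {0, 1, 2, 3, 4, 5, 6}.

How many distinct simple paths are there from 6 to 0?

18

6→2→1→0
6→2→1→5→0
6→2→4→0
6→2→4→5→0
6→2→5→0
6→3→0
6→3→5→0
6→3→5→2→1→0
... and 10 more.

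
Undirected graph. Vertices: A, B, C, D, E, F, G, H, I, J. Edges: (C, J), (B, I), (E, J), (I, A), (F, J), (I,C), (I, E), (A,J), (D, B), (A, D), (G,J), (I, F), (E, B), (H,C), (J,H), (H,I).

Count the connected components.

From A: component {A, B, C, D, E, F, G, H, I, J}.
That's 1 component.

1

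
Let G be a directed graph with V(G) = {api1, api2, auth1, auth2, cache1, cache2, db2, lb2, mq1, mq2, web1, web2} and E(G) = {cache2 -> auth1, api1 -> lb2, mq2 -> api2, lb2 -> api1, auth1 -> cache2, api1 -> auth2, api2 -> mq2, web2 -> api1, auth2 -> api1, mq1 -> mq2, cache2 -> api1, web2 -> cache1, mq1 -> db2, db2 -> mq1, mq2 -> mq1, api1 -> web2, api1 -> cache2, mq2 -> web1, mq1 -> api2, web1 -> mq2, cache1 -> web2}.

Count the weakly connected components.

From api1: component {api1, auth1, auth2, cache1, cache2, lb2, web2}.
From api2: component {api2, db2, mq1, mq2, web1}.
That's 2 components.

2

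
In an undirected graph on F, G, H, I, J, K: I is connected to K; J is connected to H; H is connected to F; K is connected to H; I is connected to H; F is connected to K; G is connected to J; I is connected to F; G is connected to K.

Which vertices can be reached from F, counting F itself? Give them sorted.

Start at F.
Its neighbours: H, I, K.
Then their neighbours: G, J.
Every vertex is now reached.

F, G, H, I, J, K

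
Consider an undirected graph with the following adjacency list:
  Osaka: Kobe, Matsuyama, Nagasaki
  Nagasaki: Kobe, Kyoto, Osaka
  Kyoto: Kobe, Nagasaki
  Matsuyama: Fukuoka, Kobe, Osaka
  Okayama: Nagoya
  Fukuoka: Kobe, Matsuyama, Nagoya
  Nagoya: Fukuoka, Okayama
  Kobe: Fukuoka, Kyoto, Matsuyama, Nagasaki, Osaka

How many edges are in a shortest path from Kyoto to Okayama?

Distance 0: Kyoto.
Distance 1: Kobe, Nagasaki.
Distance 2: Fukuoka, Matsuyama, Osaka.
Distance 3: Nagoya.
Distance 4: Okayama — contains Okayama.

4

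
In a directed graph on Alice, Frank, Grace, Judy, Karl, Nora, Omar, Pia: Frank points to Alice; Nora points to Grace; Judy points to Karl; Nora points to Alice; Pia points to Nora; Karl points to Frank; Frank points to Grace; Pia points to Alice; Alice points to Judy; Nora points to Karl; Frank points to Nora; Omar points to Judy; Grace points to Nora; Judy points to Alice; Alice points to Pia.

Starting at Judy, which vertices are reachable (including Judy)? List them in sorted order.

Alice, Frank, Grace, Judy, Karl, Nora, Pia

Start at Judy.
Its neighbours: Alice, Karl.
Then their neighbours: Frank, Pia.
Then next layer: Grace, Nora.
Nothing further is reachable.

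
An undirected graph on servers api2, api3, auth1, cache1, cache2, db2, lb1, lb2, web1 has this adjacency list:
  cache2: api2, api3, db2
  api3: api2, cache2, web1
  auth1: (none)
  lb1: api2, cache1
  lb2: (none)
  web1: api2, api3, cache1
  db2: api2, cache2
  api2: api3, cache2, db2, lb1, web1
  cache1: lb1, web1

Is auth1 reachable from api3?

No

Explore from api3.
Distance 1: reach api2, cache2, web1.
Distance 2: reach cache1, db2, lb1.
The search is exhausted without reaching auth1; it lies in a different component.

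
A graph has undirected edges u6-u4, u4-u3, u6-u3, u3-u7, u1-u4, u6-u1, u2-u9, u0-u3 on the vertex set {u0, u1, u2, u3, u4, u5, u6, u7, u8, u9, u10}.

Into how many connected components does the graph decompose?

From u0: component {u0, u1, u3, u4, u6, u7}.
From u2: component {u2, u9}.
From u5: component {u5}.
From u8: component {u8}.
From u10: component {u10}.
That's 5 components.

5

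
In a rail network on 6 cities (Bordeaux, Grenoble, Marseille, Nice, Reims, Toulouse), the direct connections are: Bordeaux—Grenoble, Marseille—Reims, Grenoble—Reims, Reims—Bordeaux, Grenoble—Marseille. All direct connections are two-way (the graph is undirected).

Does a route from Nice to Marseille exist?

Nice has no edges, so nothing is reachable from it.

No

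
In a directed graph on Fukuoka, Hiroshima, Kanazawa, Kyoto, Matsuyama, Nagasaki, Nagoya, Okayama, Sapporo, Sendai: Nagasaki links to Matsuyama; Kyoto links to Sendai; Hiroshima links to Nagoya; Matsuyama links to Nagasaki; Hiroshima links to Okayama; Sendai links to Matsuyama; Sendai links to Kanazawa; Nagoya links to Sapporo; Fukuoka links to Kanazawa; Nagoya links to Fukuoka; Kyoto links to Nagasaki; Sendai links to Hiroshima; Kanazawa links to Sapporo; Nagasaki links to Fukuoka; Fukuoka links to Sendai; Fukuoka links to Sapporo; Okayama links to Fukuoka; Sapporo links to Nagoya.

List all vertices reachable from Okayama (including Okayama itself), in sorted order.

Fukuoka, Hiroshima, Kanazawa, Matsuyama, Nagasaki, Nagoya, Okayama, Sapporo, Sendai

Start at Okayama.
Its neighbours: Fukuoka.
Then their neighbours: Kanazawa, Sapporo, Sendai.
Then next layer: Hiroshima, Matsuyama, Nagoya.
Then next layer: Nagasaki.
Nothing further is reachable.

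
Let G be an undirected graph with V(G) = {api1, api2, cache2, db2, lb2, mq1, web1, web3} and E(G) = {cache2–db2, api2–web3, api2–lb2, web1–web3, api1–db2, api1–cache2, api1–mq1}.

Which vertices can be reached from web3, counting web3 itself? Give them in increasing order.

Start at web3.
Its neighbours: api2, web1.
Then their neighbours: lb2.
Nothing further is reachable.

api2, lb2, web1, web3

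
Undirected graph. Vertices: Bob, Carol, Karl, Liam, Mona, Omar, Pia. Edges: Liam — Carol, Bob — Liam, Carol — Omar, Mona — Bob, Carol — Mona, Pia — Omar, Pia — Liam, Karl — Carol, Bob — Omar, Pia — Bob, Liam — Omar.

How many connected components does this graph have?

1

From Bob: component {Bob, Carol, Karl, Liam, Mona, Omar, Pia}.
That's 1 component.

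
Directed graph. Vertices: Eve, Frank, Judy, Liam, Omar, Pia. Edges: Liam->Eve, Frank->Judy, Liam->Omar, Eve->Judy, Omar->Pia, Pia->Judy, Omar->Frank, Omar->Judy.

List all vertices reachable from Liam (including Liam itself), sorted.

Start at Liam.
Its neighbours: Eve, Omar.
Then their neighbours: Frank, Judy, Pia.
Every vertex is now reached.

Eve, Frank, Judy, Liam, Omar, Pia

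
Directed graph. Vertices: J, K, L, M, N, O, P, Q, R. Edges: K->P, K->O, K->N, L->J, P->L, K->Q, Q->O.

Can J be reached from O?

O has no outgoing edges, so nothing is reachable from it.

No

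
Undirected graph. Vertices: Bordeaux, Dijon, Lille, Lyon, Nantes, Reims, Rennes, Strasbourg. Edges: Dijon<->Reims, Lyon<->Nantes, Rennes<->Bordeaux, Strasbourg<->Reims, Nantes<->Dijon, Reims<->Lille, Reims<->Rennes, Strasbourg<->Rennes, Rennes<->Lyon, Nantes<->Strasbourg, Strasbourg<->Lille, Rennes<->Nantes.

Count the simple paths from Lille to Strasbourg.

8

Lille–Reims–Dijon–Nantes–Lyon–Rennes–Strasbourg
Lille–Reims–Dijon–Nantes–Rennes–Strasbourg
Lille–Reims–Dijon–Nantes–Strasbourg
Lille–Reims–Rennes–Lyon–Nantes–Strasbourg
Lille–Reims–Rennes–Nantes–Strasbourg
Lille–Reims–Rennes–Strasbourg
Lille–Reims–Strasbourg
Lille–Strasbourg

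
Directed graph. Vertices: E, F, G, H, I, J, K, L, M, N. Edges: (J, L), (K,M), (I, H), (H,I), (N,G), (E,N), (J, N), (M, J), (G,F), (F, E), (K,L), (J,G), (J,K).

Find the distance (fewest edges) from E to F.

Distance 0: E.
Distance 1: N.
Distance 2: G.
Distance 3: F — contains F.

3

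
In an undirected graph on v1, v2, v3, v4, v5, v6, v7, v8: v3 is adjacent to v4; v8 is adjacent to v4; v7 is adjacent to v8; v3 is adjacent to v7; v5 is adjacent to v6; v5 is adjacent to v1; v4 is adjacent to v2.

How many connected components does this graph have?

2

From v1: component {v1, v5, v6}.
From v2: component {v2, v3, v4, v7, v8}.
That's 2 components.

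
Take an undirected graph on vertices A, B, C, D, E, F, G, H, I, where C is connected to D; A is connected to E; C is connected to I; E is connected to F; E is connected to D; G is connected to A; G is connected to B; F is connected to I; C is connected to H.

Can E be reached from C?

Explore from C.
Distance 1: reach D, H, I.
Distance 2: reach E, F.
Found E.

Yes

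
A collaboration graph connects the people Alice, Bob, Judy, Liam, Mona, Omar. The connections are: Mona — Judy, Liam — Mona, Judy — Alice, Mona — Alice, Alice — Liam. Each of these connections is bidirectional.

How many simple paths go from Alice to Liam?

Alice–Judy–Mona–Liam
Alice–Liam
Alice–Mona–Liam

3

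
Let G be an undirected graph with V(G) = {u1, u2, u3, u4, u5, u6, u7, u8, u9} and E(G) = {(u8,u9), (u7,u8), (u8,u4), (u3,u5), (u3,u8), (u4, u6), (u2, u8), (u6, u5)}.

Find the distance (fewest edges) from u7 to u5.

Distance 0: u7.
Distance 1: u8.
Distance 2: u2, u3, u4, u9.
Distance 3: u5, u6 — contains u5.

3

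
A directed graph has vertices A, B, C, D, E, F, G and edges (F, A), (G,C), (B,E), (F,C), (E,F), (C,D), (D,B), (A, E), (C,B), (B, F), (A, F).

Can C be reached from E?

Explore from E.
Distance 1: reach F.
Distance 2: reach A, C.
Found C.

Yes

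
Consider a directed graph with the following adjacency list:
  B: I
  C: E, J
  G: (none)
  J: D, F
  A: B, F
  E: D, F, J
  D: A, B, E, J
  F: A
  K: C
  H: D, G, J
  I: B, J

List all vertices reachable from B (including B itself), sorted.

Start at B.
Its neighbours: I.
Then their neighbours: J.
Then next layer: D, F.
Then next layer: A, E.
Nothing further is reachable.

A, B, D, E, F, I, J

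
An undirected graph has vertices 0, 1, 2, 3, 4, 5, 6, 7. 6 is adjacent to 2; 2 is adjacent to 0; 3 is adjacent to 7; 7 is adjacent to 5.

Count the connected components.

From 0: component {0, 2, 6}.
From 1: component {1}.
From 3: component {3, 5, 7}.
From 4: component {4}.
That's 4 components.

4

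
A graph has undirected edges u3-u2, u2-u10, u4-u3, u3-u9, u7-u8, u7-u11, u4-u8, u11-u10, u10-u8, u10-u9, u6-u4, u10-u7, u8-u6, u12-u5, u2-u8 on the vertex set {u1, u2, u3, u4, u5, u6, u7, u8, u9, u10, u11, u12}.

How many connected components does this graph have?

From u1: component {u1}.
From u2: component {u2, u3, u4, u6, u7, u8, u9, u10, u11}.
From u5: component {u5, u12}.
That's 3 components.

3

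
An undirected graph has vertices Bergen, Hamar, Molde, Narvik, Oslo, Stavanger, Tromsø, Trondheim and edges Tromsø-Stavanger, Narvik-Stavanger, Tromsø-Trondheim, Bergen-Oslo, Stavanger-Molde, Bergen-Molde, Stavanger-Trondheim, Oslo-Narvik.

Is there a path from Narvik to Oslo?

Yes

Explore from Narvik.
Distance 1: reach Oslo, Stavanger.
Found Oslo.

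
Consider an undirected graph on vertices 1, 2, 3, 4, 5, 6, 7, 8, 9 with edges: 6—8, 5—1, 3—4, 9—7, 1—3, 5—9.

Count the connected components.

3

From 1: component {1, 3, 4, 5, 7, 9}.
From 2: component {2}.
From 6: component {6, 8}.
That's 3 components.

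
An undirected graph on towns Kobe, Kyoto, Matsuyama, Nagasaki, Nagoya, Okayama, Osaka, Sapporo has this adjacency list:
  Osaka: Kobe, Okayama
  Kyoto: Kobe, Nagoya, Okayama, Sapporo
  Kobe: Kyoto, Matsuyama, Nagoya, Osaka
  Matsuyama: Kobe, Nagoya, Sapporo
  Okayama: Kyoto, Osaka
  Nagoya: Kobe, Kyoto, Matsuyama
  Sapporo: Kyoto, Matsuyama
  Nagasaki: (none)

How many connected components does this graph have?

2

From Kobe: component {Kobe, Kyoto, Matsuyama, Nagoya, Okayama, Osaka, Sapporo}.
From Nagasaki: component {Nagasaki}.
That's 2 components.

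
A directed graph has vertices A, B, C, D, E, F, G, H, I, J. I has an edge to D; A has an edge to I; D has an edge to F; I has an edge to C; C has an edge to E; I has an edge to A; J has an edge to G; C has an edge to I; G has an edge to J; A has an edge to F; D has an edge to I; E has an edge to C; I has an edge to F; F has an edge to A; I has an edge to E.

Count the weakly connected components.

From A: component {A, C, D, E, F, I}.
From B: component {B}.
From G: component {G, J}.
From H: component {H}.
That's 4 components.

4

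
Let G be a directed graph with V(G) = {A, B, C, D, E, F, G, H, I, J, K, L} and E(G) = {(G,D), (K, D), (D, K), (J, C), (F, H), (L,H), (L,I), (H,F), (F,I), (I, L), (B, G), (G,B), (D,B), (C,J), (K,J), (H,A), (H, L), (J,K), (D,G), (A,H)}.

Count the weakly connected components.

3

From A: component {A, F, H, I, L}.
From B: component {B, C, D, G, J, K}.
From E: component {E}.
That's 3 components.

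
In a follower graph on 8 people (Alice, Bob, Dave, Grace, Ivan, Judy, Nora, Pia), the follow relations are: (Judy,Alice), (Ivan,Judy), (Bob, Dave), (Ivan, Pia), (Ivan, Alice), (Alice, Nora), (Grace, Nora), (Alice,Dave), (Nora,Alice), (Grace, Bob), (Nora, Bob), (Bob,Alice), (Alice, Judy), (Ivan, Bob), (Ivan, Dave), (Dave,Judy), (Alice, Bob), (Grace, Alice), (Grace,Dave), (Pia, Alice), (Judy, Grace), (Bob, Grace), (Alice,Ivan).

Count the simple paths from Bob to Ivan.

Bob→Alice→Ivan
Bob→Dave→Judy→Alice→Ivan
Bob→Dave→Judy→Grace→Alice→Ivan
Bob→Dave→Judy→Grace→Nora→Alice→Ivan
Bob→Grace→Alice→Ivan
Bob→Grace→Dave→Judy→Alice→Ivan
Bob→Grace→Nora→Alice→Ivan

7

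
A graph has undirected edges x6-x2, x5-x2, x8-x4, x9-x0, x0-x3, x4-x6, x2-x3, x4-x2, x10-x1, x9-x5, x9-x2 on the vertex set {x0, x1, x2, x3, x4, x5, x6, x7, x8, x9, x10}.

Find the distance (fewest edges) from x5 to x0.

Distance 0: x5.
Distance 1: x2, x9.
Distance 2: x0, x3, x4, x6 — contains x0.

2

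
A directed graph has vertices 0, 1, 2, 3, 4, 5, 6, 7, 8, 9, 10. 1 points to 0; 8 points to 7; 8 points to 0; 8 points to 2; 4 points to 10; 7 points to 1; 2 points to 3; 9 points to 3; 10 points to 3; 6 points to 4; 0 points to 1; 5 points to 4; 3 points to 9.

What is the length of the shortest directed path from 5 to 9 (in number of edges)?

4

Distance 0: 5.
Distance 1: 4.
Distance 2: 10.
Distance 3: 3.
Distance 4: 9 — contains 9.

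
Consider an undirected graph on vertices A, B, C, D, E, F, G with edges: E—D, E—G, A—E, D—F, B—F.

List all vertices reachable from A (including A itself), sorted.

Start at A.
Its neighbours: E.
Then their neighbours: D, G.
Then next layer: F.
Then next layer: B.
Nothing further is reachable.

A, B, D, E, F, G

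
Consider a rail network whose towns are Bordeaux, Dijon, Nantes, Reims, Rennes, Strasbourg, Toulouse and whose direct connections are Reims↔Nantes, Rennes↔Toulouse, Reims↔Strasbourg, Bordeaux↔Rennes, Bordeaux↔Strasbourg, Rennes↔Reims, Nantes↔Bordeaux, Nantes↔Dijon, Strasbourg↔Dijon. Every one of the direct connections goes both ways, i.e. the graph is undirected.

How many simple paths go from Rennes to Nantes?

6

Rennes–Bordeaux–Nantes
Rennes–Bordeaux–Strasbourg–Dijon–Nantes
Rennes–Bordeaux–Strasbourg–Reims–Nantes
Rennes–Reims–Nantes
Rennes–Reims–Strasbourg–Bordeaux–Nantes
Rennes–Reims–Strasbourg–Dijon–Nantes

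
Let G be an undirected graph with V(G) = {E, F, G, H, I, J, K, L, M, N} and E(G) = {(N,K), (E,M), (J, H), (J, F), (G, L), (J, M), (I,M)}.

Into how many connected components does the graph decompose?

3

From E: component {E, F, H, I, J, M}.
From G: component {G, L}.
From K: component {K, N}.
That's 3 components.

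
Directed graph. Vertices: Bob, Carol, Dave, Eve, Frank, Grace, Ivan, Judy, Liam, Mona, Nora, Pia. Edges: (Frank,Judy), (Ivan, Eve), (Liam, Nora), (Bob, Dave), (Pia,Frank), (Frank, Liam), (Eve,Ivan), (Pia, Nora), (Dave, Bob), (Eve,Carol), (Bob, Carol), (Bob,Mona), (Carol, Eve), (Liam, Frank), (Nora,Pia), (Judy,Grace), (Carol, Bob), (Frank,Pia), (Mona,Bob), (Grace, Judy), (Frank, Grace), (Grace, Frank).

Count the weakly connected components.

2

From Bob: component {Bob, Carol, Dave, Eve, Ivan, Mona}.
From Frank: component {Frank, Grace, Judy, Liam, Nora, Pia}.
That's 2 components.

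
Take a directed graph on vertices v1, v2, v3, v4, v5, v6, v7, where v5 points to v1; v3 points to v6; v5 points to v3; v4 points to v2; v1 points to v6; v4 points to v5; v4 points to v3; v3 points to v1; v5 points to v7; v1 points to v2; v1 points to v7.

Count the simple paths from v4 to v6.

5

v4→v3→v1→v6
v4→v3→v6
v4→v5→v1→v6
v4→v5→v3→v1→v6
v4→v5→v3→v6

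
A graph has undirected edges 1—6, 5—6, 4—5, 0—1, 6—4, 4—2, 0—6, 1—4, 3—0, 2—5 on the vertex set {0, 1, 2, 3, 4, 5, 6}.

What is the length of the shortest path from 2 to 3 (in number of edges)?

Distance 0: 2.
Distance 1: 4, 5.
Distance 2: 1, 6.
Distance 3: 0.
Distance 4: 3 — contains 3.

4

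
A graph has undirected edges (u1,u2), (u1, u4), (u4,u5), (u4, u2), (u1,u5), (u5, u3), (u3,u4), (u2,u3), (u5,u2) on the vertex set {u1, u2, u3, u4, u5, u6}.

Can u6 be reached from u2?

Explore from u2.
Distance 1: reach u1, u3, u4, u5.
The search is exhausted without reaching u6; it lies in a different component.

No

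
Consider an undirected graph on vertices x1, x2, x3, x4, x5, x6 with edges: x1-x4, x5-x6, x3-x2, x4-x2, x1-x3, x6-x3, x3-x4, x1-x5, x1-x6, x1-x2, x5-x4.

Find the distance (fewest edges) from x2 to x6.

Distance 0: x2.
Distance 1: x1, x3, x4.
Distance 2: x5, x6 — contains x6.

2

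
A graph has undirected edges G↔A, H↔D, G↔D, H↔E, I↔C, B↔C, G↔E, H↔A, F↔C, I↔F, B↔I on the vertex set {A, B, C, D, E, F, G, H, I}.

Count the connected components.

From A: component {A, D, E, G, H}.
From B: component {B, C, F, I}.
That's 2 components.

2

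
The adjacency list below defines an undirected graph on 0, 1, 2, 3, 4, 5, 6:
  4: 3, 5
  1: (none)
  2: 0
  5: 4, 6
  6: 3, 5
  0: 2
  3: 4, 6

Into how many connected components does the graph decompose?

3

From 0: component {0, 2}.
From 1: component {1}.
From 3: component {3, 4, 5, 6}.
That's 3 components.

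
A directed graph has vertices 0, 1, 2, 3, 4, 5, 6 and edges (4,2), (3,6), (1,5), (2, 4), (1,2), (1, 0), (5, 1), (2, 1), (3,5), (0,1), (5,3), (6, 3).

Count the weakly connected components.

From 0: component {0, 1, 2, 3, 4, 5, 6}.
That's 1 component.

1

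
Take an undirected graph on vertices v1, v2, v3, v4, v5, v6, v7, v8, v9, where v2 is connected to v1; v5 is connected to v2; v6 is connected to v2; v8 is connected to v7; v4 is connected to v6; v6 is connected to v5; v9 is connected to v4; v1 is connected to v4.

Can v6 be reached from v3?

v3 has no edges, so nothing is reachable from it.

No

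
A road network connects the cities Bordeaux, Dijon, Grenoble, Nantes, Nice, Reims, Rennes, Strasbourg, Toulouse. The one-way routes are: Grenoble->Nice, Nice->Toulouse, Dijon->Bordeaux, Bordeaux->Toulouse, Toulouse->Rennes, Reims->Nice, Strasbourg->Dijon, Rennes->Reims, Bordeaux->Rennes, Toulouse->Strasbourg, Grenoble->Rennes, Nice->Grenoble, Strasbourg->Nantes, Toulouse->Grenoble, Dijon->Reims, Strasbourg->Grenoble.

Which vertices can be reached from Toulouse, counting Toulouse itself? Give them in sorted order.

Start at Toulouse.
Its neighbours: Grenoble, Rennes, Strasbourg.
Then their neighbours: Dijon, Nantes, Nice, Reims.
Then next layer: Bordeaux.
Every vertex is now reached.

Bordeaux, Dijon, Grenoble, Nantes, Nice, Reims, Rennes, Strasbourg, Toulouse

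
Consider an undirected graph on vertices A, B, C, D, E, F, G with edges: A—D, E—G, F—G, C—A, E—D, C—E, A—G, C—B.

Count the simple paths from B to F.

4

B–C–A–D–E–G–F
B–C–A–G–F
B–C–E–D–A–G–F
B–C–E–G–F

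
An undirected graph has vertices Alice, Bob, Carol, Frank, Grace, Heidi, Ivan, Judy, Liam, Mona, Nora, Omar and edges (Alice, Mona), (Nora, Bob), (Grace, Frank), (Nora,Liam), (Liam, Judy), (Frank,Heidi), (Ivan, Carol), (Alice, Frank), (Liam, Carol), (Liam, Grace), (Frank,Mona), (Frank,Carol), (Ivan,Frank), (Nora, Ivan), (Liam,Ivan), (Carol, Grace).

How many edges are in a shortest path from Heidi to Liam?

Distance 0: Heidi.
Distance 1: Frank.
Distance 2: Alice, Carol, Grace, Ivan, Mona.
Distance 3: Liam, Nora — contains Liam.

3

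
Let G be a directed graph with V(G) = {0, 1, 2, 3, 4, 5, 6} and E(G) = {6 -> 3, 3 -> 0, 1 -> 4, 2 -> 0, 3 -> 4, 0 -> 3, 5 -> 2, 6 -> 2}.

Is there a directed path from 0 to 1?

No

Explore from 0.
Distance 1: reach 3.
Distance 2: reach 4.
The search from 0 is exhausted; no directed path reaches 1.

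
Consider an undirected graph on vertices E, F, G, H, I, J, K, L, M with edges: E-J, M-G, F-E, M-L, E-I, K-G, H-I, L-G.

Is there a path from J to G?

No

Explore from J.
Distance 1: reach E.
Distance 2: reach F, I.
Distance 3: reach H.
The search is exhausted without reaching G; it lies in a different component.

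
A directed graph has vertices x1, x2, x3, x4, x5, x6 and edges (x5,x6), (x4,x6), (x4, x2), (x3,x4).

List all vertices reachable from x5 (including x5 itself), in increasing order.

Start at x5.
Its neighbours: x6.
Nothing further is reachable.

x5, x6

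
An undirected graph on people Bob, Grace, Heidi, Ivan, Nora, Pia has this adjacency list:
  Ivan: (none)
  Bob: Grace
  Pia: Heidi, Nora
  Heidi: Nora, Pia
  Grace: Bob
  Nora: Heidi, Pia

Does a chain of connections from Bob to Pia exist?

No

Explore from Bob.
Distance 1: reach Grace.
The search is exhausted without reaching Pia; it lies in a different component.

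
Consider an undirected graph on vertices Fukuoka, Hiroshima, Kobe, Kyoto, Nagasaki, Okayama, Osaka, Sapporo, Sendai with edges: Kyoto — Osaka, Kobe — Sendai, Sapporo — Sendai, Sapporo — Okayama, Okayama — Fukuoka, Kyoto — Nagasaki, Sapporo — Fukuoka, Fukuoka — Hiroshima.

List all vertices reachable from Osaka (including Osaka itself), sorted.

Start at Osaka.
Its neighbours: Kyoto.
Then their neighbours: Nagasaki.
Nothing further is reachable.

Kyoto, Nagasaki, Osaka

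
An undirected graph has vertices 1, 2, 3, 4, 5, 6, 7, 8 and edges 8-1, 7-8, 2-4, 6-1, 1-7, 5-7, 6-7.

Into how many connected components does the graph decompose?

3

From 1: component {1, 5, 6, 7, 8}.
From 2: component {2, 4}.
From 3: component {3}.
That's 3 components.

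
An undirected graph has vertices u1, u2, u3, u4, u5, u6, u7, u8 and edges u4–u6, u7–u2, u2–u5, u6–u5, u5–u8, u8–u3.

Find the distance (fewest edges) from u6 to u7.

3

Distance 0: u6.
Distance 1: u4, u5.
Distance 2: u2, u8.
Distance 3: u3, u7 — contains u7.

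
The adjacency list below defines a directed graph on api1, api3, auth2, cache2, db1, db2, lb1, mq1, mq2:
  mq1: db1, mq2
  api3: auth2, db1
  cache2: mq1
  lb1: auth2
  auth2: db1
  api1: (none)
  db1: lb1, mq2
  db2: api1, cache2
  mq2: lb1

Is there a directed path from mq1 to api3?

Explore from mq1.
Distance 1: reach db1, mq2.
Distance 2: reach lb1.
Distance 3: reach auth2.
The search from mq1 is exhausted; no directed path reaches api3.

No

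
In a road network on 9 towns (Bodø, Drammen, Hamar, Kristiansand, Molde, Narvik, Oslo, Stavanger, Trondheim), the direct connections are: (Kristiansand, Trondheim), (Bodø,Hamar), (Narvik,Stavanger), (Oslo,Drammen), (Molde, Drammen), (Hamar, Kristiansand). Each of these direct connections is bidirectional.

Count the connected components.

3

From Bodø: component {Bodø, Hamar, Kristiansand, Trondheim}.
From Drammen: component {Drammen, Molde, Oslo}.
From Narvik: component {Narvik, Stavanger}.
That's 3 components.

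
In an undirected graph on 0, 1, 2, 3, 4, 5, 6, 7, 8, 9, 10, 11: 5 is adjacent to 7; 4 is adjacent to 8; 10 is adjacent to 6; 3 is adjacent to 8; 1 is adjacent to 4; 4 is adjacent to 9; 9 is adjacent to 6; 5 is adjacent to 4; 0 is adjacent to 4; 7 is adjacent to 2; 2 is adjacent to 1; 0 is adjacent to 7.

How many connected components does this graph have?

2

From 0: component {0, 1, 2, 3, 4, 5, 6, 7, 8, 9, 10}.
From 11: component {11}.
That's 2 components.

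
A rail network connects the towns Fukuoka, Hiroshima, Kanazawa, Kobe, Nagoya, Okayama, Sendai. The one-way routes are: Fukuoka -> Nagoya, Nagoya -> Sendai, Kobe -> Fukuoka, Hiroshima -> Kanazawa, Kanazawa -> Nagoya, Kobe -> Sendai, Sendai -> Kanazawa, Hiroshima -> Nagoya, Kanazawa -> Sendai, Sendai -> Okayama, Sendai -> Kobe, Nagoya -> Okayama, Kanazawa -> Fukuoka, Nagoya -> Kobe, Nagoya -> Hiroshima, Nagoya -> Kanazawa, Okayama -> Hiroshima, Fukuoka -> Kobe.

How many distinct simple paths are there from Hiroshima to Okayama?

Hiroshima→Kanazawa→Fukuoka→Kobe→Sendai→Okayama
Hiroshima→Kanazawa→Fukuoka→Nagoya→Kobe→Sendai→Okayama
Hiroshima→Kanazawa→Fukuoka→Nagoya→Okayama
Hiroshima→Kanazawa→Fukuoka→Nagoya→Sendai→Okayama
Hiroshima→Kanazawa→Nagoya→Kobe→Sendai→Okayama
Hiroshima→Kanazawa→Nagoya→Okayama
Hiroshima→Kanazawa→Nagoya→Sendai→Okayama
Hiroshima→Kanazawa→Sendai→Kobe→Fukuoka→Nagoya→Okayama
Hiroshima→Kanazawa→Sendai→Okayama
Hiroshima→Nagoya→Kanazawa→Fukuoka→Kobe→Sendai→Okayama
Hiroshima→Nagoya→Kanazawa→Sendai→Okayama
Hiroshima→Nagoya→Kobe→Sendai→Okayama
Hiroshima→Nagoya→Okayama
Hiroshima→Nagoya→Sendai→Okayama

14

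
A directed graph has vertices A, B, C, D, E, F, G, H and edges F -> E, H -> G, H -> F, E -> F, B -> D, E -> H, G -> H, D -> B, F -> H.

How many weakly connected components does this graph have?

From A: component {A}.
From B: component {B, D}.
From C: component {C}.
From E: component {E, F, G, H}.
That's 4 components.

4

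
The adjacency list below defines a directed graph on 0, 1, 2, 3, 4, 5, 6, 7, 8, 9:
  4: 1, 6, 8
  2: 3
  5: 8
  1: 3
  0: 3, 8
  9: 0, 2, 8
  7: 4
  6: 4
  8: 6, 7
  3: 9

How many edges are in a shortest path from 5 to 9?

6

Distance 0: 5.
Distance 1: 8.
Distance 2: 6, 7.
Distance 3: 4.
Distance 4: 1.
Distance 5: 3.
Distance 6: 9 — contains 9.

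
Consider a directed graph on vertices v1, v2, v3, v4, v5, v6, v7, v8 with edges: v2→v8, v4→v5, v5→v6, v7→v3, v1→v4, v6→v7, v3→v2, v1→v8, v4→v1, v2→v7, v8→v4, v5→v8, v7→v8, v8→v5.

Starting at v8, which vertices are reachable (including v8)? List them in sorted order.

Start at v8.
Its neighbours: v4, v5.
Then their neighbours: v1, v6.
Then next layer: v7.
Then next layer: v3.
Then next layer: v2.
Every vertex is now reached.

v1, v2, v3, v4, v5, v6, v7, v8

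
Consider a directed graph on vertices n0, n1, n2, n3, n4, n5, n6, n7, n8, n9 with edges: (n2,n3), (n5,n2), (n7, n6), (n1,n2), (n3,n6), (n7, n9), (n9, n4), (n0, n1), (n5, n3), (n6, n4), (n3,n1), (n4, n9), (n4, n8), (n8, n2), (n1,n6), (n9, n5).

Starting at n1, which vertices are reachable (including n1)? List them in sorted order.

Start at n1.
Its neighbours: n2, n6.
Then their neighbours: n3, n4.
Then next layer: n8, n9.
Then next layer: n5.
Nothing further is reachable.

n1, n2, n3, n4, n5, n6, n8, n9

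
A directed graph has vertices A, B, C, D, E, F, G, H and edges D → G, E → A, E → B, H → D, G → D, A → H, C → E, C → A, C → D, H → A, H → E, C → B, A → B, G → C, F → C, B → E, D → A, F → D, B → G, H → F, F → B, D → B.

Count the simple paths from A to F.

A→H→F

1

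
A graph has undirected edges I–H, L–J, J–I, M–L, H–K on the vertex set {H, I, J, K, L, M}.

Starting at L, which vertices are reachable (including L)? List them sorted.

Start at L.
Its neighbours: J, M.
Then their neighbours: I.
Then next layer: H.
Then next layer: K.
Every vertex is now reached.

H, I, J, K, L, M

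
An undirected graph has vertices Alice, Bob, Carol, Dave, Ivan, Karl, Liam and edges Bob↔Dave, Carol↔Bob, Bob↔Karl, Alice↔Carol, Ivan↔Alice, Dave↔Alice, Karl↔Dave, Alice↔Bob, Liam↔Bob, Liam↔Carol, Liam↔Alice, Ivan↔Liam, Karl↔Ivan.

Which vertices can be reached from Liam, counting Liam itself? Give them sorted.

Alice, Bob, Carol, Dave, Ivan, Karl, Liam

Start at Liam.
Its neighbours: Alice, Bob, Carol, Ivan.
Then their neighbours: Dave, Karl.
Every vertex is now reached.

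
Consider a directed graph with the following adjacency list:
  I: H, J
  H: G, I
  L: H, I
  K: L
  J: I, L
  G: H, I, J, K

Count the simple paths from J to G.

J→I→H→G
J→L→H→G
J→L→I→H→G

3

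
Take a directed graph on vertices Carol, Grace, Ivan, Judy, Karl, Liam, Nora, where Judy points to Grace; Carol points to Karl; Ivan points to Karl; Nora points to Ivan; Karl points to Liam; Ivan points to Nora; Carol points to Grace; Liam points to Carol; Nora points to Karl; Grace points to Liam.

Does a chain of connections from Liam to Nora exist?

Explore from Liam.
Distance 1: reach Carol.
Distance 2: reach Grace, Karl.
The search from Liam is exhausted; no directed path reaches Nora.

No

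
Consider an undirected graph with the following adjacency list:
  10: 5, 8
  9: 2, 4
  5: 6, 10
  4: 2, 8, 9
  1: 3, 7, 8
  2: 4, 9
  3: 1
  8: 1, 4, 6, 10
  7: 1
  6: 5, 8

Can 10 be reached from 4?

Yes

Explore from 4.
Distance 1: reach 2, 8, 9.
Distance 2: reach 1, 6, 10.
Found 10.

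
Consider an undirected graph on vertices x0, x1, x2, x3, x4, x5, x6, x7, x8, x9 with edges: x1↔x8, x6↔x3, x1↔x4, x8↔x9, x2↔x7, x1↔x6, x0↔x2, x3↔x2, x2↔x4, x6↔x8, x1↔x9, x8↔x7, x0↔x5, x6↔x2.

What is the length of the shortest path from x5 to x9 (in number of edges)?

Distance 0: x5.
Distance 1: x0.
Distance 2: x2.
Distance 3: x3, x4, x6, x7.
Distance 4: x1, x8.
Distance 5: x9 — contains x9.

5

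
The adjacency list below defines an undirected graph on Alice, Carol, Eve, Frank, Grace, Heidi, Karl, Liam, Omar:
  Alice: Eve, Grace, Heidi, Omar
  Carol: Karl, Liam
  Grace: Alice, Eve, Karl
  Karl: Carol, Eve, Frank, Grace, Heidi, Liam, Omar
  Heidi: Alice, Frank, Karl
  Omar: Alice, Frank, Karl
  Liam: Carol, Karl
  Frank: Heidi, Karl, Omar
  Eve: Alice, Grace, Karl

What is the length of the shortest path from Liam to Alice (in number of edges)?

3

Distance 0: Liam.
Distance 1: Carol, Karl.
Distance 2: Eve, Frank, Grace, Heidi, Omar.
Distance 3: Alice — contains Alice.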